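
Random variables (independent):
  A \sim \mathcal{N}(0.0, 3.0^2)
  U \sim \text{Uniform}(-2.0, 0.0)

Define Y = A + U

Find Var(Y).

For independent RVs: Var(aX + bY) = a²Var(X) + b²Var(Y)
Var(A) = 9
Var(U) = 0.33333333
Var(Y) = 1²*9 + 1²*0.33333333
= 1*9 + 1*0.33333333 = 9.3333333

9.3333333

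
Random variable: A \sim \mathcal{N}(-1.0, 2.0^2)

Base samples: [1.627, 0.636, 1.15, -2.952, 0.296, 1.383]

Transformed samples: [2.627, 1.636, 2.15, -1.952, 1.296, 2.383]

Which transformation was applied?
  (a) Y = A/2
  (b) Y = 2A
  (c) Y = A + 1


Checking option (c) Y = A + 1:
  A = 1.627 -> Y = 2.627 ✓
  A = 0.636 -> Y = 1.636 ✓
  A = 1.15 -> Y = 2.15 ✓
All samples match this transformation.

(c) A + 1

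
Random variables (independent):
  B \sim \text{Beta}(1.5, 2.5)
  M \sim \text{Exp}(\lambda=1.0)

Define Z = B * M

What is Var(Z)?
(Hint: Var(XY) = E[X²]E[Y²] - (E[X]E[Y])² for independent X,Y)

Var(XY) = E[X²]E[Y²] - (E[X]E[Y])²
E[B] = 0.375, Var(B) = 0.046875
E[M] = 1, Var(M) = 1
E[B²] = 0.046875 + 0.375² = 0.1875
E[M²] = 1 + 1² = 2
Var(Z) = 0.1875*2 - (0.375*1)²
= 0.375 - 0.140625 = 0.234375

0.234375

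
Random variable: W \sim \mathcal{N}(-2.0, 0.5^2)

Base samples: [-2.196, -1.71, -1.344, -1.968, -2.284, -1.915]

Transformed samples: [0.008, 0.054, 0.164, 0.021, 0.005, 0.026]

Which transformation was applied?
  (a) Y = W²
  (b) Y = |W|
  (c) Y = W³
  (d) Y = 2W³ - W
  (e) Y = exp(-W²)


Checking option (e) Y = exp(-W²):
  W = -2.196 -> Y = 0.008 ✓
  W = -1.71 -> Y = 0.054 ✓
  W = -1.344 -> Y = 0.164 ✓
All samples match this transformation.

(e) exp(-W²)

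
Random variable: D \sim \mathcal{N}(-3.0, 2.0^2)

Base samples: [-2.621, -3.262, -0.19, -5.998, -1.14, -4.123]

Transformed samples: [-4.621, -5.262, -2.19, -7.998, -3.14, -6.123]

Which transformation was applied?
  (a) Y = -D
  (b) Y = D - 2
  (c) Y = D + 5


Checking option (b) Y = D - 2:
  D = -2.621 -> Y = -4.621 ✓
  D = -3.262 -> Y = -5.262 ✓
  D = -0.19 -> Y = -2.19 ✓
All samples match this transformation.

(b) D - 2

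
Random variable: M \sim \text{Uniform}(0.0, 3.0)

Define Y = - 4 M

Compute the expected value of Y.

For Y = -4M:
E[Y] = -4 * E[M]
E[M] = (0 + 3)/2 = 1.5
E[Y] = -4 * 1.5 = -6

-6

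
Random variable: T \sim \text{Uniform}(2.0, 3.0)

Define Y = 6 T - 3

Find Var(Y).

For Y = aT + b: Var(Y) = a² * Var(T)
Var(T) = (3 - 2)^2/12 = 0.083333333
Var(Y) = 6² * 0.083333333 = 36 * 0.083333333 = 3

3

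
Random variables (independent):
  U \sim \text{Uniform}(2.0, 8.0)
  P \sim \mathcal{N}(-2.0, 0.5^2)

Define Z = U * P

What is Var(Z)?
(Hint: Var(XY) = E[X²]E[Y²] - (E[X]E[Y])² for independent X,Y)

Var(XY) = E[X²]E[Y²] - (E[X]E[Y])²
E[U] = 5, Var(U) = 3
E[P] = -2, Var(P) = 0.25
E[U²] = 3 + 5² = 28
E[P²] = 0.25 + (-2)² = 4.25
Var(Z) = 28*4.25 - (5*(-2))²
= 119 - 100 = 19

19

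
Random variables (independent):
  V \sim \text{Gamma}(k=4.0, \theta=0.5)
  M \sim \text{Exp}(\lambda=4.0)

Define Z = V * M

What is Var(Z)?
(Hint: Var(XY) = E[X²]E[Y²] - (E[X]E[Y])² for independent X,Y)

Var(XY) = E[X²]E[Y²] - (E[X]E[Y])²
E[V] = 2, Var(V) = 1
E[M] = 0.25, Var(M) = 0.0625
E[V²] = 1 + 2² = 5
E[M²] = 0.0625 + 0.25² = 0.125
Var(Z) = 5*0.125 - (2*0.25)²
= 0.625 - 0.25 = 0.375

0.375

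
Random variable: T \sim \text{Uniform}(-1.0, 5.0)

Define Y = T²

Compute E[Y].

Using E[X²] = Var(X) + (E[X])²:
E[T] = 2
Var(T) = (5 + 1)^2/12 = 3
E[T²] = 3 + 2² = 3 + 4 = 7

7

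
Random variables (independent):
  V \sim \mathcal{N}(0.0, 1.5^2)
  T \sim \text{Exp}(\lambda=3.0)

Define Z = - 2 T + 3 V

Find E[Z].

E[Z] = 3*E[V] - 2*E[T]
E[V] = 0
E[T] = 0.33333333
E[Z] = 3*0 - 2*0.33333333 = -0.66666667

-0.66666667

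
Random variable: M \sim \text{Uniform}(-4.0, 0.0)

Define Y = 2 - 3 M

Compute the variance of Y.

For Y = aM + b: Var(Y) = a² * Var(M)
Var(M) = (0 + 4)^2/12 = 1.3333333
Var(Y) = (-3)² * 1.3333333 = 9 * 1.3333333 = 12

12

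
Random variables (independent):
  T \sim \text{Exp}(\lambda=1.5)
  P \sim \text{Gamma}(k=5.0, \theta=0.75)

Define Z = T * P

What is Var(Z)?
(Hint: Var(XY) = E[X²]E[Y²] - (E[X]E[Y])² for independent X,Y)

Var(XY) = E[X²]E[Y²] - (E[X]E[Y])²
E[T] = 0.66666667, Var(T) = 0.44444444
E[P] = 3.75, Var(P) = 2.8125
E[T²] = 0.44444444 + 0.66666667² = 0.88888889
E[P²] = 2.8125 + 3.75² = 16.875
Var(Z) = 0.88888889*16.875 - (0.66666667*3.75)²
= 15 - 6.25 = 8.75

8.75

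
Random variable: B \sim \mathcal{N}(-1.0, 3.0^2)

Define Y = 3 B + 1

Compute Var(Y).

For Y = aB + b: Var(Y) = a² * Var(B)
Var(B) = 3.0^2 = 9
Var(Y) = 3² * 9 = 9 * 9 = 81

81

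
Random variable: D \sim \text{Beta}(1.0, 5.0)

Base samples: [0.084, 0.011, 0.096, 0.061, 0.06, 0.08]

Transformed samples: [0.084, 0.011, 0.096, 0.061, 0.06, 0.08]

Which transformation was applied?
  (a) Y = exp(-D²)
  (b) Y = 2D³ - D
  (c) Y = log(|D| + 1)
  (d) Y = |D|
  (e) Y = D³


Checking option (d) Y = |D|:
  D = 0.084 -> Y = 0.084 ✓
  D = 0.011 -> Y = 0.011 ✓
  D = 0.096 -> Y = 0.096 ✓
All samples match this transformation.

(d) |D|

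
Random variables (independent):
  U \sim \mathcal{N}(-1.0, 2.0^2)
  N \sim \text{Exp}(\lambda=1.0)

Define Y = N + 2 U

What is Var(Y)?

For independent RVs: Var(aX + bY) = a²Var(X) + b²Var(Y)
Var(U) = 4
Var(N) = 1
Var(Y) = 2²*4 + 1²*1
= 4*4 + 1*1 = 17

17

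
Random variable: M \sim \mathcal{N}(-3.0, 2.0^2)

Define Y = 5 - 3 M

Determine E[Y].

For Y = -3M + 5:
E[Y] = -3 * E[M] + 5
E[M] = -3.0 = -3
E[Y] = -3 * (-3) + 5 = 14

14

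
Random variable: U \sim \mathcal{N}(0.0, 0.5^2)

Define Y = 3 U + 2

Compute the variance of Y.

For Y = aU + b: Var(Y) = a² * Var(U)
Var(U) = 0.5^2 = 0.25
Var(Y) = 3² * 0.25 = 9 * 0.25 = 2.25

2.25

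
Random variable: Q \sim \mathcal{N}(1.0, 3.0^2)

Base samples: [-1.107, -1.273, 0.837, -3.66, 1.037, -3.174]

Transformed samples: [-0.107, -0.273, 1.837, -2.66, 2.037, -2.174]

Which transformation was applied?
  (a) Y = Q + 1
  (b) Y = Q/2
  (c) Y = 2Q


Checking option (a) Y = Q + 1:
  Q = -1.107 -> Y = -0.107 ✓
  Q = -1.273 -> Y = -0.273 ✓
  Q = 0.837 -> Y = 1.837 ✓
All samples match this transformation.

(a) Q + 1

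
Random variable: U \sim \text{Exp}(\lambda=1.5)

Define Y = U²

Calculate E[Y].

E[U²] = Var(U) + (E[U])² = 0.44444444 + 0.44444444 = 0.88888889

0.88888889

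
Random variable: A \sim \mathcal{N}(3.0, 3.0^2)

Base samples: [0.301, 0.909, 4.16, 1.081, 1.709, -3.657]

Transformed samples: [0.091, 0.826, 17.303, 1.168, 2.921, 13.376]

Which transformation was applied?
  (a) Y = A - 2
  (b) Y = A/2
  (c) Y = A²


Checking option (c) Y = A²:
  A = 0.301 -> Y = 0.091 ✓
  A = 0.909 -> Y = 0.826 ✓
  A = 4.16 -> Y = 17.303 ✓
All samples match this transformation.

(c) A²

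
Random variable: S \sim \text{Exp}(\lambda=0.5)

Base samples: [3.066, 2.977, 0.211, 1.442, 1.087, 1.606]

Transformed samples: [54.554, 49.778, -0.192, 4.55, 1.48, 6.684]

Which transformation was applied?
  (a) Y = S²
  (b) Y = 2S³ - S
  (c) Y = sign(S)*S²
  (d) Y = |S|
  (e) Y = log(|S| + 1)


Checking option (b) Y = 2S³ - S:
  S = 3.066 -> Y = 54.554 ✓
  S = 2.977 -> Y = 49.778 ✓
  S = 0.211 -> Y = -0.192 ✓
All samples match this transformation.

(b) 2S³ - S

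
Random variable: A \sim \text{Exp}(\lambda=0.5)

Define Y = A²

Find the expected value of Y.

E[A²] = Var(A) + (E[A])² = 4 + 4 = 8

8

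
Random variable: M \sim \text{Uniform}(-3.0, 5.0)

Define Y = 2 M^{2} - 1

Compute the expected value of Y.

E[Y] = 2*E[M²] - 1
E[M] = 1
E[M²] = Var(M) + (E[M])² = 5.3333333 + 1 = 6.3333333
E[Y] = 2*6.3333333 - 1 = 11.666667

11.666667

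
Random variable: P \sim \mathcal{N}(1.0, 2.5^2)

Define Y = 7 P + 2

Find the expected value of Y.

For Y = 7P + 2:
E[Y] = 7 * E[P] + 2
E[P] = 1.0 = 1
E[Y] = 7 * 1 + 2 = 9

9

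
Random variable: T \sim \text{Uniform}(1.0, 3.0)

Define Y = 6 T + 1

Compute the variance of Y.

For Y = aT + b: Var(Y) = a² * Var(T)
Var(T) = (3 - 1)^2/12 = 0.33333333
Var(Y) = 6² * 0.33333333 = 36 * 0.33333333 = 12

12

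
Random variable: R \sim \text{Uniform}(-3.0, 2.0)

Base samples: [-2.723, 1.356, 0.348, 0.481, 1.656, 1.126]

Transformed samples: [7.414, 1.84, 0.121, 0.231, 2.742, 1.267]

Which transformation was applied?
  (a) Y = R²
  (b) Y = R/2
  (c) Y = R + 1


Checking option (a) Y = R²:
  R = -2.723 -> Y = 7.414 ✓
  R = 1.356 -> Y = 1.84 ✓
  R = 0.348 -> Y = 0.121 ✓
All samples match this transformation.

(a) R²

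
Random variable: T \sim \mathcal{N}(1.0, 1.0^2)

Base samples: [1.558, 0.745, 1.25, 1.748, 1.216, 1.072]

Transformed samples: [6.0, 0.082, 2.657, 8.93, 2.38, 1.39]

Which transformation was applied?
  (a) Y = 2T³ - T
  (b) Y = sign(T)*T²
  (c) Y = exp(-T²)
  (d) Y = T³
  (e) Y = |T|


Checking option (a) Y = 2T³ - T:
  T = 1.558 -> Y = 6.0 ✓
  T = 0.745 -> Y = 0.082 ✓
  T = 1.25 -> Y = 2.657 ✓
All samples match this transformation.

(a) 2T³ - T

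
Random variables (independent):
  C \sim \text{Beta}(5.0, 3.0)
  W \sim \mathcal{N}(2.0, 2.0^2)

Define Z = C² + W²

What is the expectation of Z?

E[Z] = E[C²] + E[W²]
E[C²] = Var(C) + E[C]² = 0.026041667 + 0.390625 = 0.41666667
E[W²] = Var(W) + E[W]² = 4 + 4 = 8
E[Z] = 0.41666667 + 8 = 8.4166667

8.4166667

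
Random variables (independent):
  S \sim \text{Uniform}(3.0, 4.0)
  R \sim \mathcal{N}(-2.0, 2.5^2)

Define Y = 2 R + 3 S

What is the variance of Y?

For independent RVs: Var(aX + bY) = a²Var(X) + b²Var(Y)
Var(S) = 0.083333333
Var(R) = 6.25
Var(Y) = 3²*0.083333333 + 2²*6.25
= 9*0.083333333 + 4*6.25 = 25.75

25.75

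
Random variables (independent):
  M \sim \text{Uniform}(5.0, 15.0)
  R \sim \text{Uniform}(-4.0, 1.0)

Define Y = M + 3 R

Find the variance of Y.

For independent RVs: Var(aX + bY) = a²Var(X) + b²Var(Y)
Var(M) = 8.3333333
Var(R) = 2.0833333
Var(Y) = 1²*8.3333333 + 3²*2.0833333
= 1*8.3333333 + 9*2.0833333 = 27.083333

27.083333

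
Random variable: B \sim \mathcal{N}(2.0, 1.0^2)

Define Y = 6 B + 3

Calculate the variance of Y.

For Y = aB + b: Var(Y) = a² * Var(B)
Var(B) = 1.0^2 = 1
Var(Y) = 6² * 1 = 36 * 1 = 36

36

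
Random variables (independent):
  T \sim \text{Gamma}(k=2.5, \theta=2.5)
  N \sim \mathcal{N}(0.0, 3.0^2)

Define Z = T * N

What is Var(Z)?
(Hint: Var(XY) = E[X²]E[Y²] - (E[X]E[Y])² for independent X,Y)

Var(XY) = E[X²]E[Y²] - (E[X]E[Y])²
E[T] = 6.25, Var(T) = 15.625
E[N] = 0, Var(N) = 9
E[T²] = 15.625 + 6.25² = 54.6875
E[N²] = 9 + 0² = 9
Var(Z) = 54.6875*9 - (6.25*0)²
= 492.1875 - 0 = 492.1875

492.1875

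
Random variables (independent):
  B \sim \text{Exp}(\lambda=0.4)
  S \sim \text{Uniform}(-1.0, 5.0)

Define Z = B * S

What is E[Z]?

For independent RVs: E[XY] = E[X]*E[Y]
E[B] = 2.5
E[S] = 2
E[Z] = 2.5 * 2 = 5

5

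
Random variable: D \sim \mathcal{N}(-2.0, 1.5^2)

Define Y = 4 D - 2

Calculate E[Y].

For Y = 4D - 2:
E[Y] = 4 * E[D] - 2
E[D] = -2.0 = -2
E[Y] = 4 * (-2) - 2 = -10

-10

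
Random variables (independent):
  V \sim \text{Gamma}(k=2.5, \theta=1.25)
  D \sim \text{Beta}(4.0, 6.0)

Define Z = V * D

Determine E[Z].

For independent RVs: E[XY] = E[X]*E[Y]
E[V] = 3.125
E[D] = 0.4
E[Z] = 3.125 * 0.4 = 1.25

1.25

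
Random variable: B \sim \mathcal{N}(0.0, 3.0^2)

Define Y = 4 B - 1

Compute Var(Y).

For Y = aB + b: Var(Y) = a² * Var(B)
Var(B) = 3.0^2 = 9
Var(Y) = 4² * 9 = 16 * 9 = 144

144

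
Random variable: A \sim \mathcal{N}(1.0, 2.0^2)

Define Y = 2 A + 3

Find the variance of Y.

For Y = aA + b: Var(Y) = a² * Var(A)
Var(A) = 2.0^2 = 4
Var(Y) = 2² * 4 = 4 * 4 = 16

16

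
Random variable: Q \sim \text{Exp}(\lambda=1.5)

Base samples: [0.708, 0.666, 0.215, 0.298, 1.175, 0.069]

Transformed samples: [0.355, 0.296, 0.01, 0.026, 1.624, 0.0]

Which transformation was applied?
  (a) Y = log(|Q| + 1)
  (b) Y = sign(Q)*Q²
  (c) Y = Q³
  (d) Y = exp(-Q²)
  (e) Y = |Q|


Checking option (c) Y = Q³:
  Q = 0.708 -> Y = 0.355 ✓
  Q = 0.666 -> Y = 0.296 ✓
  Q = 0.215 -> Y = 0.01 ✓
All samples match this transformation.

(c) Q³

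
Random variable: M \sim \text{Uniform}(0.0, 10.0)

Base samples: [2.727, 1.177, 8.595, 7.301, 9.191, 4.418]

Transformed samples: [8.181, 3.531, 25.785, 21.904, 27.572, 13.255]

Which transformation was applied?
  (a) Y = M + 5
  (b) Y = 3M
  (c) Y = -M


Checking option (b) Y = 3M:
  M = 2.727 -> Y = 8.181 ✓
  M = 1.177 -> Y = 3.531 ✓
  M = 8.595 -> Y = 25.785 ✓
All samples match this transformation.

(b) 3M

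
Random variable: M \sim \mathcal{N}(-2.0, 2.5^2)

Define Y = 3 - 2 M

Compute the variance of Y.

For Y = aM + b: Var(Y) = a² * Var(M)
Var(M) = 2.5^2 = 6.25
Var(Y) = (-2)² * 6.25 = 4 * 6.25 = 25

25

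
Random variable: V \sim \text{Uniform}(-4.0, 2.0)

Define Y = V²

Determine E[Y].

Using E[X²] = Var(X) + (E[X])²:
E[V] = -1
Var(V) = (2 + 4)^2/12 = 3
E[V²] = 3 + (-1)² = 3 + 1 = 4

4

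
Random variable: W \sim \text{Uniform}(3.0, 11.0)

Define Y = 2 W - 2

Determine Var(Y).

For Y = aW + b: Var(Y) = a² * Var(W)
Var(W) = (11 - 3)^2/12 = 5.3333333
Var(Y) = 2² * 5.3333333 = 4 * 5.3333333 = 21.333333

21.333333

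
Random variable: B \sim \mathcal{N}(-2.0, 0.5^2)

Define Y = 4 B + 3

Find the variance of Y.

For Y = aB + b: Var(Y) = a² * Var(B)
Var(B) = 0.5^2 = 0.25
Var(Y) = 4² * 0.25 = 16 * 0.25 = 4

4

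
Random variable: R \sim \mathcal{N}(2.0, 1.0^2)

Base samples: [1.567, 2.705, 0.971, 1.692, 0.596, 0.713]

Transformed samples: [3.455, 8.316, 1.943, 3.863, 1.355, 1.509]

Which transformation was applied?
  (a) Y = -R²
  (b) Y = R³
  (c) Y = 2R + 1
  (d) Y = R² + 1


Checking option (d) Y = R² + 1:
  R = 1.567 -> Y = 3.455 ✓
  R = 2.705 -> Y = 8.316 ✓
  R = 0.971 -> Y = 1.943 ✓
All samples match this transformation.

(d) R² + 1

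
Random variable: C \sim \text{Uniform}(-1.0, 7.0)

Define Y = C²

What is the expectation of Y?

E[C²] = Var(C) + (E[C])² = 5.3333333 + 9 = 14.333333

14.333333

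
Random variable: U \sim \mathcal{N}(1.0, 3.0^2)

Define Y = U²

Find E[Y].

Using E[X²] = Var(X) + (E[X])²:
E[U] = 1
Var(U) = 3.0^2 = 9
E[U²] = 9 + 1² = 9 + 1 = 10

10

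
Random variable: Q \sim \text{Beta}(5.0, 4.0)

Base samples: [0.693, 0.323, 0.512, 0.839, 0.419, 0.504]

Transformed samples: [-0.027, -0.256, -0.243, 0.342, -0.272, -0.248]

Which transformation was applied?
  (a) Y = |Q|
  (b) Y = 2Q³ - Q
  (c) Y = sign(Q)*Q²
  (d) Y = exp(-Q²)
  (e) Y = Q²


Checking option (b) Y = 2Q³ - Q:
  Q = 0.693 -> Y = -0.027 ✓
  Q = 0.323 -> Y = -0.256 ✓
  Q = 0.512 -> Y = -0.243 ✓
All samples match this transformation.

(b) 2Q³ - Q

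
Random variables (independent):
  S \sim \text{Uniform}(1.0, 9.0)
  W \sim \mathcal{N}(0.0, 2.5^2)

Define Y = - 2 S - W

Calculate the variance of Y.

For independent RVs: Var(aX + bY) = a²Var(X) + b²Var(Y)
Var(S) = 5.3333333
Var(W) = 6.25
Var(Y) = (-2)²*5.3333333 + (-1)²*6.25
= 4*5.3333333 + 1*6.25 = 27.583333

27.583333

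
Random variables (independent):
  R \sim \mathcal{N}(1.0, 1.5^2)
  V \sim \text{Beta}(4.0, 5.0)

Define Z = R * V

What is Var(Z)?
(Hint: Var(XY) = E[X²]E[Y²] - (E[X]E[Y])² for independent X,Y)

Var(XY) = E[X²]E[Y²] - (E[X]E[Y])²
E[R] = 1, Var(R) = 2.25
E[V] = 0.44444444, Var(V) = 0.024691358
E[R²] = 2.25 + 1² = 3.25
E[V²] = 0.024691358 + 0.44444444² = 0.22222222
Var(Z) = 3.25*0.22222222 - (1*0.44444444)²
= 0.72222222 - 0.19753086 = 0.52469136

0.52469136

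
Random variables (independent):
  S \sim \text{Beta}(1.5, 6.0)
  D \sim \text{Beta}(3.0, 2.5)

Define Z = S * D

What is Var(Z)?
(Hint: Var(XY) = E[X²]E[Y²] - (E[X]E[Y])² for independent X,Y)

Var(XY) = E[X²]E[Y²] - (E[X]E[Y])²
E[S] = 0.2, Var(S) = 0.018823529
E[D] = 0.54545455, Var(D) = 0.038143675
E[S²] = 0.018823529 + 0.2² = 0.058823529
E[D²] = 0.038143675 + 0.54545455² = 0.33566434
Var(Z) = 0.058823529*0.33566434 - (0.2*0.54545455)²
= 0.019744961 - 0.011900826 = 0.0078441345

0.0078441345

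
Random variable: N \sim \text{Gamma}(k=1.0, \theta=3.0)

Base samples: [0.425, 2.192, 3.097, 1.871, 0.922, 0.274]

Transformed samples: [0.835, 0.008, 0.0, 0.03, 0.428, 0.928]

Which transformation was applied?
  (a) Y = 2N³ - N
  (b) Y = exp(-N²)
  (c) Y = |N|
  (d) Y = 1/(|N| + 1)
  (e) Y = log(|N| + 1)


Checking option (b) Y = exp(-N²):
  N = 0.425 -> Y = 0.835 ✓
  N = 2.192 -> Y = 0.008 ✓
  N = 3.097 -> Y = 0.0 ✓
All samples match this transformation.

(b) exp(-N²)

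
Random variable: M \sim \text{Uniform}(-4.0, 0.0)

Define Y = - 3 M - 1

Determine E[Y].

For Y = -3M - 1:
E[Y] = -3 * E[M] - 1
E[M] = (-4 + 0)/2 = -2
E[Y] = -3 * (-2) - 1 = 5

5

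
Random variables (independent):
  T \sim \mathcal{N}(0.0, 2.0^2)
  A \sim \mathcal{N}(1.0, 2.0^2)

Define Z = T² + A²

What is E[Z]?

E[Z] = E[T²] + E[A²]
E[T²] = Var(T) + E[T]² = 4 + 0 = 4
E[A²] = Var(A) + E[A]² = 4 + 1 = 5
E[Z] = 4 + 5 = 9

9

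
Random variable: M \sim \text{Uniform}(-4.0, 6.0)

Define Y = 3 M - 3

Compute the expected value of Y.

For Y = 3M - 3:
E[Y] = 3 * E[M] - 3
E[M] = (-4 + 6)/2 = 1
E[Y] = 3 * 1 - 3 = 0

0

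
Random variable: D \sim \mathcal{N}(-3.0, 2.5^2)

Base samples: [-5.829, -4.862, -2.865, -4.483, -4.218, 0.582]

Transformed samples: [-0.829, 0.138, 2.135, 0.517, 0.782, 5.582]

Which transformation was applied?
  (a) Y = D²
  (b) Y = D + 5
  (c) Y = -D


Checking option (b) Y = D + 5:
  D = -5.829 -> Y = -0.829 ✓
  D = -4.862 -> Y = 0.138 ✓
  D = -2.865 -> Y = 2.135 ✓
All samples match this transformation.

(b) D + 5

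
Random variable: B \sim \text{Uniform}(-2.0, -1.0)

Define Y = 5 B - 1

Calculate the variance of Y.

For Y = aB + b: Var(Y) = a² * Var(B)
Var(B) = (-1 + 2)^2/12 = 0.083333333
Var(Y) = 5² * 0.083333333 = 25 * 0.083333333 = 2.0833333

2.0833333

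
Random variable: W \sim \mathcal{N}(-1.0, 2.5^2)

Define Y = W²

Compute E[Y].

E[W²] = Var(W) + (E[W])² = 6.25 + 1 = 7.25

7.25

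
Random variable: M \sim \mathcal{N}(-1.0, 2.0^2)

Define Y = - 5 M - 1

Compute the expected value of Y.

For Y = -5M - 1:
E[Y] = -5 * E[M] - 1
E[M] = -1.0 = -1
E[Y] = -5 * (-1) - 1 = 4

4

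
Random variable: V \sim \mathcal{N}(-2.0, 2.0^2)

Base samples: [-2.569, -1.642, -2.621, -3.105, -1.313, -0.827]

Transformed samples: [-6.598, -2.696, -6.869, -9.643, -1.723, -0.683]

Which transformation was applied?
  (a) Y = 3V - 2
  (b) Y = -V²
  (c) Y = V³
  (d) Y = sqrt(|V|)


Checking option (b) Y = -V²:
  V = -2.569 -> Y = -6.598 ✓
  V = -1.642 -> Y = -2.696 ✓
  V = -2.621 -> Y = -6.869 ✓
All samples match this transformation.

(b) -V²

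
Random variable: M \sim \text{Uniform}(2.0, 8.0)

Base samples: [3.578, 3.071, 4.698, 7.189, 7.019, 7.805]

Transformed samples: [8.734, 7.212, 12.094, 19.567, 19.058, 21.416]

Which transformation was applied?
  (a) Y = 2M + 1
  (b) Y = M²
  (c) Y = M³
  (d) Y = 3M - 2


Checking option (d) Y = 3M - 2:
  M = 3.578 -> Y = 8.734 ✓
  M = 3.071 -> Y = 7.212 ✓
  M = 4.698 -> Y = 12.094 ✓
All samples match this transformation.

(d) 3M - 2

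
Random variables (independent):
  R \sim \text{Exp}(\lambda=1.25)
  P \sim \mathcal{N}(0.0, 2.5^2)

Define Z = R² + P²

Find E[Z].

E[Z] = E[R²] + E[P²]
E[R²] = Var(R) + E[R]² = 0.64 + 0.64 = 1.28
E[P²] = Var(P) + E[P]² = 6.25 + 0 = 6.25
E[Z] = 1.28 + 6.25 = 7.53

7.53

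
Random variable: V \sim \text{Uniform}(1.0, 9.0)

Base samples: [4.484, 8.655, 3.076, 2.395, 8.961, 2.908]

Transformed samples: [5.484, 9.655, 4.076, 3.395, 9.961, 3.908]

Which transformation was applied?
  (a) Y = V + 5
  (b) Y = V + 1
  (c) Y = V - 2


Checking option (b) Y = V + 1:
  V = 4.484 -> Y = 5.484 ✓
  V = 8.655 -> Y = 9.655 ✓
  V = 3.076 -> Y = 4.076 ✓
All samples match this transformation.

(b) V + 1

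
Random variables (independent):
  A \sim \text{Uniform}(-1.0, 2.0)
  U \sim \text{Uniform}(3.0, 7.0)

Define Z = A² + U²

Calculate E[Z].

E[Z] = E[A²] + E[U²]
E[A²] = Var(A) + E[A]² = 0.75 + 0.25 = 1
E[U²] = Var(U) + E[U]² = 1.3333333 + 25 = 26.333333
E[Z] = 1 + 26.333333 = 27.333333

27.333333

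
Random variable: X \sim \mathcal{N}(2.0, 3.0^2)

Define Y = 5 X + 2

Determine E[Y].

For Y = 5X + 2:
E[Y] = 5 * E[X] + 2
E[X] = 2.0 = 2
E[Y] = 5 * 2 + 2 = 12

12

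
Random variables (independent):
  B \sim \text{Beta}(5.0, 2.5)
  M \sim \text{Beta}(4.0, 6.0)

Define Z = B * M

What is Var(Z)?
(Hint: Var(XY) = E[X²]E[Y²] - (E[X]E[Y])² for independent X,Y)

Var(XY) = E[X²]E[Y²] - (E[X]E[Y])²
E[B] = 0.66666667, Var(B) = 0.026143791
E[M] = 0.4, Var(M) = 0.021818182
E[B²] = 0.026143791 + 0.66666667² = 0.47058824
E[M²] = 0.021818182 + 0.4² = 0.18181818
Var(Z) = 0.47058824*0.18181818 - (0.66666667*0.4)²
= 0.085561497 - 0.071111111 = 0.014450386

0.014450386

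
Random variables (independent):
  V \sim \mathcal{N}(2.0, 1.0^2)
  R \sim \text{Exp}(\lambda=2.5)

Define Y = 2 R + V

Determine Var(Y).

For independent RVs: Var(aX + bY) = a²Var(X) + b²Var(Y)
Var(V) = 1
Var(R) = 0.16
Var(Y) = 1²*1 + 2²*0.16
= 1*1 + 4*0.16 = 1.64

1.64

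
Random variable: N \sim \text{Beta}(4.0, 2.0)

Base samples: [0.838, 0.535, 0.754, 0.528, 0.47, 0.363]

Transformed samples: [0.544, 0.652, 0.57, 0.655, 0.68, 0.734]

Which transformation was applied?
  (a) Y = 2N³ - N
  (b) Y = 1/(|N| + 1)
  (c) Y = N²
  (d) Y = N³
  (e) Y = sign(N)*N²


Checking option (b) Y = 1/(|N| + 1):
  N = 0.838 -> Y = 0.544 ✓
  N = 0.535 -> Y = 0.652 ✓
  N = 0.754 -> Y = 0.57 ✓
All samples match this transformation.

(b) 1/(|N| + 1)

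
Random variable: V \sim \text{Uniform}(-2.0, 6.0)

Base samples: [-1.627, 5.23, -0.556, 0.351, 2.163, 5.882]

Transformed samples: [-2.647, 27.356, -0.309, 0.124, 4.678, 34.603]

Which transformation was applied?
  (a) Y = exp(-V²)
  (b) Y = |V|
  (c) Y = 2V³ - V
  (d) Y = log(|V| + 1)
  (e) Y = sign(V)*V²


Checking option (e) Y = sign(V)*V²:
  V = -1.627 -> Y = -2.647 ✓
  V = 5.23 -> Y = 27.356 ✓
  V = -0.556 -> Y = -0.309 ✓
All samples match this transformation.

(e) sign(V)*V²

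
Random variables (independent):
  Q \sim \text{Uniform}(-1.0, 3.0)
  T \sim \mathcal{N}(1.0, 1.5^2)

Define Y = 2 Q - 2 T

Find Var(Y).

For independent RVs: Var(aX + bY) = a²Var(X) + b²Var(Y)
Var(Q) = 1.3333333
Var(T) = 2.25
Var(Y) = 2²*1.3333333 + (-2)²*2.25
= 4*1.3333333 + 4*2.25 = 14.333333

14.333333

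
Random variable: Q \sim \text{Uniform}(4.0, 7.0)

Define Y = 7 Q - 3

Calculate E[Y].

For Y = 7Q - 3:
E[Y] = 7 * E[Q] - 3
E[Q] = (4 + 7)/2 = 5.5
E[Y] = 7 * 5.5 - 3 = 35.5

35.5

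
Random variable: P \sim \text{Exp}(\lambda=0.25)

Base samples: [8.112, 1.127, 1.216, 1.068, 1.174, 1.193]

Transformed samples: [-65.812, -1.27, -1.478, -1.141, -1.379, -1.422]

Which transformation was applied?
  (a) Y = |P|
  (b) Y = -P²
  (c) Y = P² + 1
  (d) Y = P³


Checking option (b) Y = -P²:
  P = 8.112 -> Y = -65.812 ✓
  P = 1.127 -> Y = -1.27 ✓
  P = 1.216 -> Y = -1.478 ✓
All samples match this transformation.

(b) -P²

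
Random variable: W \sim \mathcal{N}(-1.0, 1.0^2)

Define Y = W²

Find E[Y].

Using E[X²] = Var(X) + (E[X])²:
E[W] = -1
Var(W) = 1.0^2 = 1
E[W²] = 1 + (-1)² = 1 + 1 = 2

2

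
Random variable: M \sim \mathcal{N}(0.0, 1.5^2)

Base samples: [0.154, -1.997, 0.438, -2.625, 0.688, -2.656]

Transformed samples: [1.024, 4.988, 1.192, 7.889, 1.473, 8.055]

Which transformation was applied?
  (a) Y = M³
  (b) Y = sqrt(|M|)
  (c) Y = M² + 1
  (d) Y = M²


Checking option (c) Y = M² + 1:
  M = 0.154 -> Y = 1.024 ✓
  M = -1.997 -> Y = 4.988 ✓
  M = 0.438 -> Y = 1.192 ✓
All samples match this transformation.

(c) M² + 1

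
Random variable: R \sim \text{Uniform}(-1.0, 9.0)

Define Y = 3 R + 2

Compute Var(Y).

For Y = aR + b: Var(Y) = a² * Var(R)
Var(R) = (9 + 1)^2/12 = 8.3333333
Var(Y) = 3² * 8.3333333 = 9 * 8.3333333 = 75

75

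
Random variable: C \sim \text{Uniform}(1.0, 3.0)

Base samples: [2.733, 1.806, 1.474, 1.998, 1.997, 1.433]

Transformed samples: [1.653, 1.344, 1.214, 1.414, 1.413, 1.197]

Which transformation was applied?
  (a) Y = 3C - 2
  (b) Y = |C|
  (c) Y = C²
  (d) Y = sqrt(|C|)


Checking option (d) Y = sqrt(|C|):
  C = 2.733 -> Y = 1.653 ✓
  C = 1.806 -> Y = 1.344 ✓
  C = 1.474 -> Y = 1.214 ✓
All samples match this transformation.

(d) sqrt(|C|)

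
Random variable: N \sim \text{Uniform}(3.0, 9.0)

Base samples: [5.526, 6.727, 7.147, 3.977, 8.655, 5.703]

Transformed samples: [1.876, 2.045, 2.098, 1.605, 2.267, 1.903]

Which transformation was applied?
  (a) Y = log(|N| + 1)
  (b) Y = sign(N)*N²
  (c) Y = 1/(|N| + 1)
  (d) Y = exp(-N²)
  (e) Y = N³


Checking option (a) Y = log(|N| + 1):
  N = 5.526 -> Y = 1.876 ✓
  N = 6.727 -> Y = 2.045 ✓
  N = 7.147 -> Y = 2.098 ✓
All samples match this transformation.

(a) log(|N| + 1)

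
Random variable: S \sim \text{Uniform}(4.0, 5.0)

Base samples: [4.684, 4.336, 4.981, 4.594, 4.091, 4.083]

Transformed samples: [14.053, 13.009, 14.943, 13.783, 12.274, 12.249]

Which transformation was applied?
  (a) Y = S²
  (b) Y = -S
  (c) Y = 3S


Checking option (c) Y = 3S:
  S = 4.684 -> Y = 14.053 ✓
  S = 4.336 -> Y = 13.009 ✓
  S = 4.981 -> Y = 14.943 ✓
All samples match this transformation.

(c) 3S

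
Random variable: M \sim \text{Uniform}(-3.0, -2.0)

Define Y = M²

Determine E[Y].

Using E[X²] = Var(X) + (E[X])²:
E[M] = -2.5
Var(M) = (-2 + 3)^2/12 = 0.083333333
E[M²] = 0.083333333 + (-2.5)² = 0.083333333 + 6.25 = 6.3333333

6.3333333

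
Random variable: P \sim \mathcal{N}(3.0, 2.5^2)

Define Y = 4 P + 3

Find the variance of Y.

For Y = aP + b: Var(Y) = a² * Var(P)
Var(P) = 2.5^2 = 6.25
Var(Y) = 4² * 6.25 = 16 * 6.25 = 100

100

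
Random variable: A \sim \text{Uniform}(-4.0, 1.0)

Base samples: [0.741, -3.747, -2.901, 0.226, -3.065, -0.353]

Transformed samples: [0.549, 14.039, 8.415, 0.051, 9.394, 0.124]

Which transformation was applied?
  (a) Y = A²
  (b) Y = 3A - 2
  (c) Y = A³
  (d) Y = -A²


Checking option (a) Y = A²:
  A = 0.741 -> Y = 0.549 ✓
  A = -3.747 -> Y = 14.039 ✓
  A = -2.901 -> Y = 8.415 ✓
All samples match this transformation.

(a) A²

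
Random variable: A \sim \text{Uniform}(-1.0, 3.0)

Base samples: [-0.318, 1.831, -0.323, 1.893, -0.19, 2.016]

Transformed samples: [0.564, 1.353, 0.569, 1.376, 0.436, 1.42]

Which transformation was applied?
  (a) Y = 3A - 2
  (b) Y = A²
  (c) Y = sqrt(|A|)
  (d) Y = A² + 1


Checking option (c) Y = sqrt(|A|):
  A = -0.318 -> Y = 0.564 ✓
  A = 1.831 -> Y = 1.353 ✓
  A = -0.323 -> Y = 0.569 ✓
All samples match this transformation.

(c) sqrt(|A|)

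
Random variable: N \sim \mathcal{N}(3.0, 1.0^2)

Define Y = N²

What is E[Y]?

E[N²] = Var(N) + (E[N])² = 1 + 9 = 10

10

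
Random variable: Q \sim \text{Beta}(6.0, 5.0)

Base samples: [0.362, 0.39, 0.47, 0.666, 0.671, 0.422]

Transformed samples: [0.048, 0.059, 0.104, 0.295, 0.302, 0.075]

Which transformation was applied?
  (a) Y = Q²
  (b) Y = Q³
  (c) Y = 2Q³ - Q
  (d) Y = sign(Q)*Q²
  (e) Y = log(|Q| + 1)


Checking option (b) Y = Q³:
  Q = 0.362 -> Y = 0.048 ✓
  Q = 0.39 -> Y = 0.059 ✓
  Q = 0.47 -> Y = 0.104 ✓
All samples match this transformation.

(b) Q³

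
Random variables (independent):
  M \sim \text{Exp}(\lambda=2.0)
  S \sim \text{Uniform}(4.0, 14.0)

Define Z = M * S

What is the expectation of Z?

For independent RVs: E[XY] = E[X]*E[Y]
E[M] = 0.5
E[S] = 9
E[Z] = 0.5 * 9 = 4.5

4.5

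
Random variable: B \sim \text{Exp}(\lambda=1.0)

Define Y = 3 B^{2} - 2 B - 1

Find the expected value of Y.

E[Y] = 3*E[B²] - 2*E[B] - 1
E[B] = 1
E[B²] = Var(B) + (E[B])² = 1 + 1 = 2
E[Y] = 3*2 - 2*1 - 1 = 3

3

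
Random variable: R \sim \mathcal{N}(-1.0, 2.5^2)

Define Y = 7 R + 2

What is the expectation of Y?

For Y = 7R + 2:
E[Y] = 7 * E[R] + 2
E[R] = -1.0 = -1
E[Y] = 7 * (-1) + 2 = -5

-5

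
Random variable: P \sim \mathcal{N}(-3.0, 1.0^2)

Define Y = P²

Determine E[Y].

E[P²] = Var(P) + (E[P])² = 1 + 9 = 10

10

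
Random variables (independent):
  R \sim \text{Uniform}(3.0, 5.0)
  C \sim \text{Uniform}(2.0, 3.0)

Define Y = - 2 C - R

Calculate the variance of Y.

For independent RVs: Var(aX + bY) = a²Var(X) + b²Var(Y)
Var(R) = 0.33333333
Var(C) = 0.083333333
Var(Y) = (-1)²*0.33333333 + (-2)²*0.083333333
= 1*0.33333333 + 4*0.083333333 = 0.66666667

0.66666667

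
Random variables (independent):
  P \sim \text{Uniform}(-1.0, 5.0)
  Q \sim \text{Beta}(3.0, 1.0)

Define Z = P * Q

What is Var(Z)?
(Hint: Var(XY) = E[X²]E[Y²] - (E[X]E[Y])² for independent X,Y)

Var(XY) = E[X²]E[Y²] - (E[X]E[Y])²
E[P] = 2, Var(P) = 3
E[Q] = 0.75, Var(Q) = 0.0375
E[P²] = 3 + 2² = 7
E[Q²] = 0.0375 + 0.75² = 0.6
Var(Z) = 7*0.6 - (2*0.75)²
= 4.2 - 2.25 = 1.95

1.95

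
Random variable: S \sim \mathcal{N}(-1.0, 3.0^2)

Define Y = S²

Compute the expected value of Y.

Using E[X²] = Var(X) + (E[X])²:
E[S] = -1
Var(S) = 3.0^2 = 9
E[S²] = 9 + (-1)² = 9 + 1 = 10

10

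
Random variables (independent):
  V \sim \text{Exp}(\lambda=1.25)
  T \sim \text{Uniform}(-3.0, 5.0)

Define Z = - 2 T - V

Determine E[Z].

E[Z] = -1*E[V] - 2*E[T]
E[V] = 0.8
E[T] = 1
E[Z] = -1*0.8 - 2*1 = -2.8

-2.8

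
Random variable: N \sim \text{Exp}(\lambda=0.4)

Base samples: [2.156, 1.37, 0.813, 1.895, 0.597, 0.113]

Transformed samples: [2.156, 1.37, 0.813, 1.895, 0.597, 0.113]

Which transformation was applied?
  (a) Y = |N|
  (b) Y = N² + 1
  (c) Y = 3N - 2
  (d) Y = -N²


Checking option (a) Y = |N|:
  N = 2.156 -> Y = 2.156 ✓
  N = 1.37 -> Y = 1.37 ✓
  N = 0.813 -> Y = 0.813 ✓
All samples match this transformation.

(a) |N|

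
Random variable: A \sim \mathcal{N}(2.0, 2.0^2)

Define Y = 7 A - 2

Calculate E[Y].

For Y = 7A - 2:
E[Y] = 7 * E[A] - 2
E[A] = 2.0 = 2
E[Y] = 7 * 2 - 2 = 12

12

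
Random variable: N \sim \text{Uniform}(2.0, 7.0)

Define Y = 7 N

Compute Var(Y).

For Y = aN + b: Var(Y) = a² * Var(N)
Var(N) = (7 - 2)^2/12 = 2.0833333
Var(Y) = 7² * 2.0833333 = 49 * 2.0833333 = 102.08333

102.08333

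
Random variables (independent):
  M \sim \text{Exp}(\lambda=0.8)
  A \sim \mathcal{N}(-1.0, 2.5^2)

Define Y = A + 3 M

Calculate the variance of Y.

For independent RVs: Var(aX + bY) = a²Var(X) + b²Var(Y)
Var(M) = 1.5625
Var(A) = 6.25
Var(Y) = 3²*1.5625 + 1²*6.25
= 9*1.5625 + 1*6.25 = 20.3125

20.3125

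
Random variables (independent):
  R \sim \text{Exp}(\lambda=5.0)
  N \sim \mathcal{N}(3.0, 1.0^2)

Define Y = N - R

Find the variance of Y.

For independent RVs: Var(aX + bY) = a²Var(X) + b²Var(Y)
Var(R) = 0.04
Var(N) = 1
Var(Y) = (-1)²*0.04 + 1²*1
= 1*0.04 + 1*1 = 1.04

1.04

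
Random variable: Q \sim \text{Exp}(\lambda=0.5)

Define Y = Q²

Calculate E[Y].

Using E[X²] = Var(X) + (E[X])²:
E[Q] = 2
Var(Q) = 1/0.5^2 = 4
E[Q²] = 4 + 2² = 4 + 4 = 8

8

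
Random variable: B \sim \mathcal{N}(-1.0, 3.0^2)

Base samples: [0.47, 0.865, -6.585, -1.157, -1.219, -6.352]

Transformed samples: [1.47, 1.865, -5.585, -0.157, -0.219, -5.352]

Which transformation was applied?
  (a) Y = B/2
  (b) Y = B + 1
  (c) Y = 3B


Checking option (b) Y = B + 1:
  B = 0.47 -> Y = 1.47 ✓
  B = 0.865 -> Y = 1.865 ✓
  B = -6.585 -> Y = -5.585 ✓
All samples match this transformation.

(b) B + 1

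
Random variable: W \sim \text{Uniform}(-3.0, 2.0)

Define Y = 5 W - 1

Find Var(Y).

For Y = aW + b: Var(Y) = a² * Var(W)
Var(W) = (2 + 3)^2/12 = 2.0833333
Var(Y) = 5² * 2.0833333 = 25 * 2.0833333 = 52.083333

52.083333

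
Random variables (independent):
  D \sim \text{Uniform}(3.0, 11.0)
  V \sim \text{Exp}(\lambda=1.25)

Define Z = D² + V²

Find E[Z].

E[Z] = E[D²] + E[V²]
E[D²] = Var(D) + E[D]² = 5.3333333 + 49 = 54.333333
E[V²] = Var(V) + E[V]² = 0.64 + 0.64 = 1.28
E[Z] = 54.333333 + 1.28 = 55.613333

55.613333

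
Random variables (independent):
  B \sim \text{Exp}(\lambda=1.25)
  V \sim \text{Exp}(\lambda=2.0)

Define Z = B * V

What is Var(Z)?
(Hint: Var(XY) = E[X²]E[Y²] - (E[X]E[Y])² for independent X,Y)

Var(XY) = E[X²]E[Y²] - (E[X]E[Y])²
E[B] = 0.8, Var(B) = 0.64
E[V] = 0.5, Var(V) = 0.25
E[B²] = 0.64 + 0.8² = 1.28
E[V²] = 0.25 + 0.5² = 0.5
Var(Z) = 1.28*0.5 - (0.8*0.5)²
= 0.64 - 0.16 = 0.48

0.48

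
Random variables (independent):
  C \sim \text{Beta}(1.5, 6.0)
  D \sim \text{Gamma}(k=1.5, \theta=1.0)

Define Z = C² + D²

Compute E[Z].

E[Z] = E[C²] + E[D²]
E[C²] = Var(C) + E[C]² = 0.018823529 + 0.04 = 0.058823529
E[D²] = Var(D) + E[D]² = 1.5 + 2.25 = 3.75
E[Z] = 0.058823529 + 3.75 = 3.8088235

3.8088235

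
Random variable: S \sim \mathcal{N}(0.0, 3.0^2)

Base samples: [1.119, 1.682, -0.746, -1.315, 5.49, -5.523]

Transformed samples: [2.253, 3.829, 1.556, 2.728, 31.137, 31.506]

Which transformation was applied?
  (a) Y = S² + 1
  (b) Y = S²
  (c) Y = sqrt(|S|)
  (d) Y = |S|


Checking option (a) Y = S² + 1:
  S = 1.119 -> Y = 2.253 ✓
  S = 1.682 -> Y = 3.829 ✓
  S = -0.746 -> Y = 1.556 ✓
All samples match this transformation.

(a) S² + 1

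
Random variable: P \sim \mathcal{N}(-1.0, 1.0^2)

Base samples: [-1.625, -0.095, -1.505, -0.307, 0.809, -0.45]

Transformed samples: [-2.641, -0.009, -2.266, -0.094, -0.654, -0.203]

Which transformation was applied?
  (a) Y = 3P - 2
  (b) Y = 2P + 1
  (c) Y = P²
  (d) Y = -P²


Checking option (d) Y = -P²:
  P = -1.625 -> Y = -2.641 ✓
  P = -0.095 -> Y = -0.009 ✓
  P = -1.505 -> Y = -2.266 ✓
All samples match this transformation.

(d) -P²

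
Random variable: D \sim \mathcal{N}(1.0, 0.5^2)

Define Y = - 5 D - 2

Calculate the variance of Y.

For Y = aD + b: Var(Y) = a² * Var(D)
Var(D) = 0.5^2 = 0.25
Var(Y) = (-5)² * 0.25 = 25 * 0.25 = 6.25

6.25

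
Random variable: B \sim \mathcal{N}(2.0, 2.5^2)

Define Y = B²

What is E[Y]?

E[B²] = Var(B) + (E[B])² = 6.25 + 4 = 10.25

10.25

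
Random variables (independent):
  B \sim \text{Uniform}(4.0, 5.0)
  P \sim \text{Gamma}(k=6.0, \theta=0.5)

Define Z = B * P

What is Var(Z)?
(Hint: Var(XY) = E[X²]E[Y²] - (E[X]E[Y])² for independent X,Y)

Var(XY) = E[X²]E[Y²] - (E[X]E[Y])²
E[B] = 4.5, Var(B) = 0.083333333
E[P] = 3, Var(P) = 1.5
E[B²] = 0.083333333 + 4.5² = 20.333333
E[P²] = 1.5 + 3² = 10.5
Var(Z) = 20.333333*10.5 - (4.5*3)²
= 213.5 - 182.25 = 31.25

31.25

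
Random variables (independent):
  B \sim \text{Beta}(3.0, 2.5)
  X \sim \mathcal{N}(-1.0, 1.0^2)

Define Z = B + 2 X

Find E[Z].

E[Z] = 1*E[B] + 2*E[X]
E[B] = 0.54545455
E[X] = -1
E[Z] = 1*0.54545455 + 2*(-1) = -1.4545455

-1.4545455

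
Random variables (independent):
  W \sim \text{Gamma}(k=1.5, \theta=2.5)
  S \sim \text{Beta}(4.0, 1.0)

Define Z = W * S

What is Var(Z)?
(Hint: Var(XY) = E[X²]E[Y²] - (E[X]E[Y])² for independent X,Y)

Var(XY) = E[X²]E[Y²] - (E[X]E[Y])²
E[W] = 3.75, Var(W) = 9.375
E[S] = 0.8, Var(S) = 0.026666667
E[W²] = 9.375 + 3.75² = 23.4375
E[S²] = 0.026666667 + 0.8² = 0.66666667
Var(Z) = 23.4375*0.66666667 - (3.75*0.8)²
= 15.625 - 9 = 6.625

6.625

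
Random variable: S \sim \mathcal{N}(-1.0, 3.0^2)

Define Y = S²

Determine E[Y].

Using E[X²] = Var(X) + (E[X])²:
E[S] = -1
Var(S) = 3.0^2 = 9
E[S²] = 9 + (-1)² = 9 + 1 = 10

10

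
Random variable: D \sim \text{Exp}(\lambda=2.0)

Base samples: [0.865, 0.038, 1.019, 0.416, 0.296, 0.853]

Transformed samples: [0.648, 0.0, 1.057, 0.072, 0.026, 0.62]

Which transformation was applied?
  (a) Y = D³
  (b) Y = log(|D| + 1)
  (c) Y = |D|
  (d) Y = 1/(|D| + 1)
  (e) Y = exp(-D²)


Checking option (a) Y = D³:
  D = 0.865 -> Y = 0.648 ✓
  D = 0.038 -> Y = 0.0 ✓
  D = 1.019 -> Y = 1.057 ✓
All samples match this transformation.

(a) D³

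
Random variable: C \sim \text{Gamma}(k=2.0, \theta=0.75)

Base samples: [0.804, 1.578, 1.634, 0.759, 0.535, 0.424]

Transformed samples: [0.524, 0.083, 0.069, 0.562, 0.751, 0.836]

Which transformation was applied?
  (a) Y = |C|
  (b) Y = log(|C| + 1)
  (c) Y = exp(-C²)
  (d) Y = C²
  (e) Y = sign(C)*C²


Checking option (c) Y = exp(-C²):
  C = 0.804 -> Y = 0.524 ✓
  C = 1.578 -> Y = 0.083 ✓
  C = 1.634 -> Y = 0.069 ✓
All samples match this transformation.

(c) exp(-C²)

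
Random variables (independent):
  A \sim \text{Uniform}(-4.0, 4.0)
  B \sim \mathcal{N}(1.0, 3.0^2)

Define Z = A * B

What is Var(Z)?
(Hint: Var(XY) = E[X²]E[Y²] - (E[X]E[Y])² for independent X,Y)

Var(XY) = E[X²]E[Y²] - (E[X]E[Y])²
E[A] = 0, Var(A) = 5.3333333
E[B] = 1, Var(B) = 9
E[A²] = 5.3333333 + 0² = 5.3333333
E[B²] = 9 + 1² = 10
Var(Z) = 5.3333333*10 - (0*1)²
= 53.333333 - 0 = 53.333333

53.333333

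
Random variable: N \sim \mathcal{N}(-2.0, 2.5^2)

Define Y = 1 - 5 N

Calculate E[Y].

For Y = -5N + 1:
E[Y] = -5 * E[N] + 1
E[N] = -2.0 = -2
E[Y] = -5 * (-2) + 1 = 11

11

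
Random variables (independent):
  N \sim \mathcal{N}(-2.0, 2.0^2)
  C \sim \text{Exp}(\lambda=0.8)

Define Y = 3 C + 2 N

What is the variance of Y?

For independent RVs: Var(aX + bY) = a²Var(X) + b²Var(Y)
Var(N) = 4
Var(C) = 1.5625
Var(Y) = 2²*4 + 3²*1.5625
= 4*4 + 9*1.5625 = 30.0625

30.0625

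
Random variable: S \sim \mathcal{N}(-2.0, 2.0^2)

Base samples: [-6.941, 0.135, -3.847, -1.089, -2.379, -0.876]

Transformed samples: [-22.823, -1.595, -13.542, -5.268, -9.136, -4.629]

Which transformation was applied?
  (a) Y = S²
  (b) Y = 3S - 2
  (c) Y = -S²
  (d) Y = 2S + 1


Checking option (b) Y = 3S - 2:
  S = -6.941 -> Y = -22.823 ✓
  S = 0.135 -> Y = -1.595 ✓
  S = -3.847 -> Y = -13.542 ✓
All samples match this transformation.

(b) 3S - 2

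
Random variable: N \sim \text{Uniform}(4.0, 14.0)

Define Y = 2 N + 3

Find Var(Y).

For Y = aN + b: Var(Y) = a² * Var(N)
Var(N) = (14 - 4)^2/12 = 8.3333333
Var(Y) = 2² * 8.3333333 = 4 * 8.3333333 = 33.333333

33.333333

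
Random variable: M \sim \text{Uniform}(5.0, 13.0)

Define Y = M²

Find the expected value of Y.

E[M²] = Var(M) + (E[M])² = 5.3333333 + 81 = 86.333333

86.333333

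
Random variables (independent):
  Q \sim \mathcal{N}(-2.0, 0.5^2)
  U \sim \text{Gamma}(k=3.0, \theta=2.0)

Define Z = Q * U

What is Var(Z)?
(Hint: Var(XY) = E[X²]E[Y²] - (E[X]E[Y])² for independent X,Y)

Var(XY) = E[X²]E[Y²] - (E[X]E[Y])²
E[Q] = -2, Var(Q) = 0.25
E[U] = 6, Var(U) = 12
E[Q²] = 0.25 + (-2)² = 4.25
E[U²] = 12 + 6² = 48
Var(Z) = 4.25*48 - (-2*6)²
= 204 - 144 = 60

60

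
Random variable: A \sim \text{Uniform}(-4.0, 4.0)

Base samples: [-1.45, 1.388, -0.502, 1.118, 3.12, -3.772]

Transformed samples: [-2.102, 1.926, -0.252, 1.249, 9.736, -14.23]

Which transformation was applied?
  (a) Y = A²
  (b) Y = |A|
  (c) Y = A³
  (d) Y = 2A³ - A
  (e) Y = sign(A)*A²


Checking option (e) Y = sign(A)*A²:
  A = -1.45 -> Y = -2.102 ✓
  A = 1.388 -> Y = 1.926 ✓
  A = -0.502 -> Y = -0.252 ✓
All samples match this transformation.

(e) sign(A)*A²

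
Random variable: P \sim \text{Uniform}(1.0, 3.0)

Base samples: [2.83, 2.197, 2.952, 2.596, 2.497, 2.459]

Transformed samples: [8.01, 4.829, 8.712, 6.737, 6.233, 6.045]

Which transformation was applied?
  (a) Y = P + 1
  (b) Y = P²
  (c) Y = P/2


Checking option (b) Y = P²:
  P = 2.83 -> Y = 8.01 ✓
  P = 2.197 -> Y = 4.829 ✓
  P = 2.952 -> Y = 8.712 ✓
All samples match this transformation.

(b) P²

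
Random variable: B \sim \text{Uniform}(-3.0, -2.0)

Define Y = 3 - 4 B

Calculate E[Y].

For Y = -4B + 3:
E[Y] = -4 * E[B] + 3
E[B] = (-3 - 2)/2 = -2.5
E[Y] = -4 * (-2.5) + 3 = 13

13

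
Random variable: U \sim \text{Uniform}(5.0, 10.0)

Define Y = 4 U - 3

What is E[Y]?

For Y = 4U - 3:
E[Y] = 4 * E[U] - 3
E[U] = (5 + 10)/2 = 7.5
E[Y] = 4 * 7.5 - 3 = 27

27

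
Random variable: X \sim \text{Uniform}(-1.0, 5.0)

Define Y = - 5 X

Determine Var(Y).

For Y = aX + b: Var(Y) = a² * Var(X)
Var(X) = (5 + 1)^2/12 = 3
Var(Y) = (-5)² * 3 = 25 * 3 = 75

75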